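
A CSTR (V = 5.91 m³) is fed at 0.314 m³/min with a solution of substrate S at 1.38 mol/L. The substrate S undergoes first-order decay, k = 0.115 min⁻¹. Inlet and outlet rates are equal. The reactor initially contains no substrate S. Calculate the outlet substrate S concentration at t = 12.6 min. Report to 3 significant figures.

0.384 mol/L

Species balance: V dC/dt = Q C_in − Q C − k V C.
dC/dt = (Q/V) C_in − (Q/V + k) C; effective rate a = Q/V + k = 0.053130 + 0.115 = 0.16813 min⁻¹.
C_ss = Q C_in/(Q + kV) = 0.43609 mol/L; C(t) = C_ss + (C₀ − C_ss) e^(−a t).
C(12.6) = 0.43609 + (-0.43609)·e^(−0.16813·12.6) = 0.43609 + (-0.43609)·0.12022 = 0.38366 mol/L.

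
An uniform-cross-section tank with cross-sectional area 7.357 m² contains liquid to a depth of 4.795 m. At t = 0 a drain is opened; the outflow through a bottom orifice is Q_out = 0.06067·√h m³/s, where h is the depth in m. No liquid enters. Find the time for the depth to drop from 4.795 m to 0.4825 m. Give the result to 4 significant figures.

362.6 s

Unsteady balance on liquid volume: A dh/dt = −0.06067 √h.
This is separable: 2 d(√h)/dt = −0.06067/A, so √h = √h₀ − (0.06067/(2A)) t.
t = 2A(√h₀ − √h)/0.06067 = 2·7.357·(√4.795 − √0.4825)/0.06067
  = 14.7140 × (2.18975 − 0.694622) / 0.06067 = 362.606 s.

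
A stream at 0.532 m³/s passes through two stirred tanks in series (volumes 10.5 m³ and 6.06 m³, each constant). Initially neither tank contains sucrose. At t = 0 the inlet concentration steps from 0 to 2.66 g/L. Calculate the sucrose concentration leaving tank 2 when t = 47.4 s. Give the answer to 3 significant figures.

2.15 g/L

Species balance on tank i: dCᵢ/dt = (Cᵢ₋₁ − Cᵢ)/τᵢ with τᵢ = Vᵢ/Q.
τ₁ = 10.5/0.532 = 19.737 s; τ₂ = 6.06/0.532 = 11.391 s.
Solving the cascade with C₁(0)=C₂(0)=0 gives C₂(t) = C_in[1 − (τ₁ e^(−t/τ₁) − τ₂ e^(−t/τ₂))/(τ₁ − τ₂)].
At t = 47.4: e^(−t/τ₁) = 0.090573, e^(−t/τ₂) = 0.015589.
C₂ = 2.66·[1 − (19.737·0.090573 − 11.391·0.015589)/(8.3459)] = 2.66·0.80708 = 2.1468 g/L.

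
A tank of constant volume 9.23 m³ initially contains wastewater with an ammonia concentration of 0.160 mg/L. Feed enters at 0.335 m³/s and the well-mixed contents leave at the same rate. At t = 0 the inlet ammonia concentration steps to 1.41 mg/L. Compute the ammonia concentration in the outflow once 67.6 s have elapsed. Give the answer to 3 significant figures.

Transient balance on the dissolved component: V dC/dt = Q(C_in − C).
Time constant τ = V/Q = 9.23/0.335 = 27.552 s.
C approaches C_in exponentially: C(t) = C_in + (C₀ − C_in) e^(−t/τ).
C(67.6) = 1.41 + (0.160 − 1.41)·e^(−67.6/27.552) = 1.41 + (-1.2500)·0.085990 = 1.3025 mg/L.

1.30 mg/L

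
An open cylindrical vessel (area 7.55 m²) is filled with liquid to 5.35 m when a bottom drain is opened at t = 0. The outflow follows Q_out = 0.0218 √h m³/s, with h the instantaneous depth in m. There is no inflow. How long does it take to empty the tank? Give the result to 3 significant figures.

A dh/dt = −Q_out = −0.0218 √h.
Separate and integrate: 2(√h − √h₀) = −(0.0218/A) t.
Tank is empty when √h = 0: t_empty = 2A√h₀/0.0218.
t_empty = 2·7.55·√5.35/0.0218 = 15.100·2.3130/0.0218 = 1602.1 s.

1600 s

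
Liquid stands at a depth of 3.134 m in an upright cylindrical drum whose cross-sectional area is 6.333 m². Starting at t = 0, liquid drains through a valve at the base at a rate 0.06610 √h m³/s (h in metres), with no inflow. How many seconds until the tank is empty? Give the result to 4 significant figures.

With no inflow, A dh/dt = −0.06610 √h.
This is separable: 2 d(√h)/dt = −0.06610/A, so √h = √h₀ − (0.06610/(2A)) t.
Set h = 0: 2√h₀ = (0.06610/A) t_empty ⇒ t_empty = 2A√h₀/0.06610.
t_empty = 2·6.333·√3.134/0.06610 = 12.6660·1.77031/0.06610 = 339.225 s.

339.2 s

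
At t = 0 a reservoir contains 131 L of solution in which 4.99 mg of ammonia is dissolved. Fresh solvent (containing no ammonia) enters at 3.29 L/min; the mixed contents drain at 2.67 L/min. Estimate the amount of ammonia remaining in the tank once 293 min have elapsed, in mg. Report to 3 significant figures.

0.118 mg

Let m(t) be the amount of ammonia. Volume: V(t) = V₀ + (Q_in − Q_out) t = 131 + 0.62000 t; V(293) = 312.66 L.
Solute balance: dm/dt = 0 − Q_out C = −Q_out m/V(t).
Separate: dm/m = −Q_out dt/V(t) ⇒ ln(m/m₀) = −(Q_out/(Q_in−Q_out)) ln(V/V₀).
m = m₀ (V₀/V)^(Q_out/(Q_in−Q_out)) = 4.99 × (131/312.66)^(4.3065) = 0.11779 mg.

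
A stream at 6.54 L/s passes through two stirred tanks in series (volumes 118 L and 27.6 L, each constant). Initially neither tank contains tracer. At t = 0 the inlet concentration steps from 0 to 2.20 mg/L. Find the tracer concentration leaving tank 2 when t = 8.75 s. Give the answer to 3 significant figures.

Species balance on tank i: dCᵢ/dt = (Cᵢ₋₁ − Cᵢ)/τᵢ with τᵢ = Vᵢ/Q.
τ₁ = 118/6.54 = 18.043 s; τ₂ = 27.6/6.54 = 4.2202 s.
Tank 1: C₁ = C_in(1 − e^(−t/τ₁)). Tank 2 (τ₁ ≠ τ₂): C₂ = C_in[1 − (τ₁ e^(−t/τ₁) − τ₂ e^(−t/τ₂))/(τ₁ − τ₂)].
At t = 8.75: e^(−t/τ₁) = 0.61572, e^(−t/τ₂) = 0.12576.
C₂ = 2.20·[1 − (18.043·0.61572 − 4.2202·0.12576)/(13.823)] = 2.20·0.23469 = 0.51631 mg/L.

0.516 mg/L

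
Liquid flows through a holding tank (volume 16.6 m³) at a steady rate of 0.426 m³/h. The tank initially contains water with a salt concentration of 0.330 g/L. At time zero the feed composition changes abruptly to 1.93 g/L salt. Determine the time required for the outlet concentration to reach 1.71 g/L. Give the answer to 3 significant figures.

Species balance: V dC/dt = Q(C_in − C) ⇒ τ = V/Q = 38.967 h.
C(t) = C_in + (C₀ − C_in) e^(−t/τ). Set C = 1.71 and solve for t:
e^(−t/τ) = (C − C_in)/(C₀ − C_in) = (1.71 − 1.93)/(0.330 − 1.93) = 0.13750
t = −τ ln(…) = 38.967 × 1.9841 = 77.316 h.

77.3 h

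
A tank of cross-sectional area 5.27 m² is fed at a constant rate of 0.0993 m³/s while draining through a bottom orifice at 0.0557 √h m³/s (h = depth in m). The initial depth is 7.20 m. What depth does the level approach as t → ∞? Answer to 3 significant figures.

3.18 m

A dh/dt = Q_in − 0.0557 √h. Steady state requires inflow = outflow:
Q_in = 0.0557 √h_ss ⇒ √h_ss = 0.0993/0.0557 = 1.7828.
h_ss = 1.7828² = 3.1783 m. (Since h₀ = 7.20 m > h_ss, the level will fall toward this value.)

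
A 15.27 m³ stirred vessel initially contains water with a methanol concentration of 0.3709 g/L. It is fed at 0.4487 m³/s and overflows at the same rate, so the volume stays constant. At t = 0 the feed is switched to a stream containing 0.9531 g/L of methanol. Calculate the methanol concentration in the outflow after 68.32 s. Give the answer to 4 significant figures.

0.8749 g/L

Unsteady species balance (constant V, well mixed): V dC/dt = Q(C_in − C).
So dC/dt = (C_in − C)/τ with τ = V/Q = 15.27/0.4487 = 34.0316 s.
Solution: C(t) = C_in + (C₀ − C_in) e^(−t/τ).
C(68.32) = 0.9531 + (0.3709 − 0.9531)·e^(−68.32/34.0316) = 0.9531 + (-0.582200)·0.134318 = 0.874900 g/L.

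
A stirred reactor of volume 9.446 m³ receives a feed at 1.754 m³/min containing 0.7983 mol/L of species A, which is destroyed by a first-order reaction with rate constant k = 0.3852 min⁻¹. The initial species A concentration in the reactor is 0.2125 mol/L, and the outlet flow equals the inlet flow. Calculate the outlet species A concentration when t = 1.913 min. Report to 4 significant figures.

0.2438 mol/L

Species balance: V dC/dt = Q C_in − Q C − k V C.
dC/dt = (Q/V) C_in − (Q/V + k) C; effective rate a = Q/V + k = 0.185687 + 0.3852 = 0.570887 min⁻¹.
C_ss = Q C_in/(Q + kV) = 0.259656 mol/L; C(t) = C_ss + (C₀ − C_ss) e^(−a t).
C(1.913) = 0.259656 + (-0.0471555)·e^(−0.570887·1.913) = 0.259656 + (-0.0471555)·0.335509 = 0.243834 mol/L.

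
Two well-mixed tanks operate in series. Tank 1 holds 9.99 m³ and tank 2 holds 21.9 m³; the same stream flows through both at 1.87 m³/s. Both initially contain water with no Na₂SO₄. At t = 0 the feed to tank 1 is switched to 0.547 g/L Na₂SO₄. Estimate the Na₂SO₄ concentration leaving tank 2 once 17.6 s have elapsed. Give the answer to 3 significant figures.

0.340 g/L

Species balance on tank i: dCᵢ/dt = (Cᵢ₋₁ − Cᵢ)/τᵢ with τᵢ = Vᵢ/Q.
τ₁ = 9.99/1.87 = 5.3422 s; τ₂ = 21.9/1.87 = 11.711 s.
Solving the cascade with C₁(0)=C₂(0)=0 gives C₂(t) = C_in[1 − (τ₁ e^(−t/τ₁) − τ₂ e^(−t/τ₂))/(τ₁ − τ₂)].
At t = 17.6: e^(−t/τ₁) = 0.037087, e^(−t/τ₂) = 0.22250.
C₂ = 0.547·[1 − (5.3422·0.037087 − 11.711·0.22250)/(-6.3690)] = 0.547·0.62198 = 0.34022 g/L.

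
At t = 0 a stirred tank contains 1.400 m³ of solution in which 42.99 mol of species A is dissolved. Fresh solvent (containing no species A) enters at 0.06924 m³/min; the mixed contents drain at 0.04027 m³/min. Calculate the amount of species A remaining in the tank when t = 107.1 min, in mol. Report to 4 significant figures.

Let m(t) be the amount of species A. Volume: V(t) = V₀ + (Q_in − Q_out) t = 1.400 + 0.0289700 t; V(107.1) = 4.50269 m³.
No species A enters, so dm/dt = −Q_out · (m/V).
Separate: dm/m = −Q_out dt/V(t) ⇒ ln(m/m₀) = −(Q_out/(Q_in−Q_out)) ln(V/V₀).
m = m₀ (V₀/V)^(Q_out/(Q_in−Q_out)) = 42.99 × (1.400/4.50269)^(1.39006) = 8.47481 mol.

8.475 mol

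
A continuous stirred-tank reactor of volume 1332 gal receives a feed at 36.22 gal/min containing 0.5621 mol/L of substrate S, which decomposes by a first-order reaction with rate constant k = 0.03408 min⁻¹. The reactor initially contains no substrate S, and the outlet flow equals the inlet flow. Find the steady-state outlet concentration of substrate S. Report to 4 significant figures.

Accumulation = in − out − consumed: V dC/dt = Q C_in − Q C − k V C.
Steady state (dC/dt = 0): C_ss = Q C_in/(Q + kV) = C_in/(1 + kV/Q).
C_ss = 36.22·0.5621/(36.22 + 0.03408·1332) = 20.3593/81.6146 = 0.249456 mol/L.

0.2495 mol/L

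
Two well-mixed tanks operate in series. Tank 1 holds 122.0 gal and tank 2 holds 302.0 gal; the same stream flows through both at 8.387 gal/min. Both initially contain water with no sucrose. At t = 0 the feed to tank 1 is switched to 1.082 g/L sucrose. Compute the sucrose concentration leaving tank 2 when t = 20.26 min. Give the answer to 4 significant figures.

Time constants: τᵢ = Vᵢ/Q for each well-mixed tank.
τ₁ = 122.0/8.387 = 14.5463 min; τ₂ = 302.0/8.387 = 36.0081 min.
Solving the cascade with C₁(0)=C₂(0)=0 gives C₂(t) = C_in[1 − (τ₁ e^(−t/τ₁) − τ₂ e^(−t/τ₂))/(τ₁ − τ₂)].
At t = 20.26: e^(−t/τ₁) = 0.248381, e^(−t/τ₂) = 0.569697.
C₂ = 1.082·[1 − (14.5463·0.248381 − 36.0081·0.569697)/(-21.4618)] = 1.082·0.212522 = 0.229949 g/L.

0.2299 g/L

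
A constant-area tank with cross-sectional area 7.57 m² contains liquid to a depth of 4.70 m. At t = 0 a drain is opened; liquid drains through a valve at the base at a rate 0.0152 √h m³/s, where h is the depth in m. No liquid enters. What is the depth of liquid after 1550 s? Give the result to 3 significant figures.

Mass balance (ρ constant): A dh/dt = −0.0152 √h.
This is separable: 2 d(√h)/dt = −0.0152/A, so √h = √h₀ − (0.0152/(2A)) t.
√h = √4.70 − 0.0152·1550/(2·7.57) = 2.1679 − 1.5561 = 0.61181.
h = 0.61181² = 0.37431 m.

0.374 m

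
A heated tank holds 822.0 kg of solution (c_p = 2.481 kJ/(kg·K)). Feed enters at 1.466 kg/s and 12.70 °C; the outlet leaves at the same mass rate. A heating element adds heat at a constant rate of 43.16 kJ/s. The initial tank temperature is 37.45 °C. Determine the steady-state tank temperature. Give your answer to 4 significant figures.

24.57 °C

M c_p dT/dt = ṁ c_p (T_in − T) + Q̇.
At steady state dT/dt = 0 ⇒ T_ss = T_in + Q̇/(ṁ c_p) = 12.70 + 43.16/(1.466·2.481) = 24.5664 °C.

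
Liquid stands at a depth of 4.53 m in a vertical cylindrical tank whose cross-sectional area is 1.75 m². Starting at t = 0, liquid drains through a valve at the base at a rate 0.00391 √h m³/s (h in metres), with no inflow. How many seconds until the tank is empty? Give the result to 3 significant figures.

1910 s

With no inflow, A dh/dt = −0.00391 √h.
Separate and integrate: 2(√h − √h₀) = −(0.00391/A) t.
Tank is empty when √h = 0: t_empty = 2A√h₀/0.00391.
t_empty = 2·1.75·√4.53/0.00391 = 3.5000·2.1284/0.00391 = 1905.2 s.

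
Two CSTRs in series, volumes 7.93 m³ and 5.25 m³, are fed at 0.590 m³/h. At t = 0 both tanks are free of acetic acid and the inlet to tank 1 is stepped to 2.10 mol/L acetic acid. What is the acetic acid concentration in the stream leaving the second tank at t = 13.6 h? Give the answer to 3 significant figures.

0.733 mol/L

Species balance on tank i: dCᵢ/dt = (Cᵢ₋₁ − Cᵢ)/τᵢ with τᵢ = Vᵢ/Q.
τ₁ = 7.93/0.590 = 13.441 h; τ₂ = 5.25/0.590 = 8.8983 h.
Solving the cascade with C₁(0)=C₂(0)=0 gives C₂(t) = C_in[1 − (τ₁ e^(−t/τ₁) − τ₂ e^(−t/τ₂))/(τ₁ − τ₂)].
At t = 13.6: e^(−t/τ₁) = 0.36354, e^(−t/τ₂) = 0.21689.
C₂ = 2.10·[1 − (13.441·0.36354 − 8.8983·0.21689)/(4.5424)] = 2.10·0.34916 = 0.73323 mol/L.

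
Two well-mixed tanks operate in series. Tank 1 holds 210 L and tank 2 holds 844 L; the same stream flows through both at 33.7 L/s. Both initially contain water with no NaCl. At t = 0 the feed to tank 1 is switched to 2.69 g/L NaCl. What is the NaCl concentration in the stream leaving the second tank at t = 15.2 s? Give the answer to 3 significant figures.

Species balance on tank i: dCᵢ/dt = (Cᵢ₋₁ − Cᵢ)/τᵢ with τᵢ = Vᵢ/Q.
τ₁ = 210/33.7 = 6.2315 s; τ₂ = 844/33.7 = 25.045 s.
Solving the cascade with C₁(0)=C₂(0)=0 gives C₂(t) = C_in[1 − (τ₁ e^(−t/τ₁) − τ₂ e^(−t/τ₂))/(τ₁ − τ₂)].
At t = 15.2: e^(−t/τ₁) = 0.087227, e^(−t/τ₂) = 0.54503.
C₂ = 2.69·[1 − (6.2315·0.087227 − 25.045·0.54503)/(-18.813)] = 2.69·0.30334 = 0.81597 g/L.

0.816 g/L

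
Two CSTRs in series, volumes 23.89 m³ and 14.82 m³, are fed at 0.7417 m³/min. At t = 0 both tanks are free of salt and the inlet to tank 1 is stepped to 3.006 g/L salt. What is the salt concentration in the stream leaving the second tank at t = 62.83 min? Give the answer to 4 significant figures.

2.092 g/L

Species balance on tank i: dCᵢ/dt = (Cᵢ₋₁ − Cᵢ)/τᵢ with τᵢ = Vᵢ/Q.
τ₁ = 23.89/0.7417 = 32.2098 min; τ₂ = 14.82/0.7417 = 19.9811 min.
Tank 1: C₁ = C_in(1 − e^(−t/τ₁)). Tank 2 (τ₁ ≠ τ₂): C₂ = C_in[1 − (τ₁ e^(−t/τ₁) − τ₂ e^(−t/τ₂))/(τ₁ − τ₂)].
At t = 62.83: e^(−t/τ₁) = 0.142182, e^(−t/τ₂) = 0.0430899.
C₂ = 3.006·[1 − (32.2098·0.142182 − 19.9811·0.0430899)/(12.2287)] = 3.006·0.695906 = 2.09189 g/L.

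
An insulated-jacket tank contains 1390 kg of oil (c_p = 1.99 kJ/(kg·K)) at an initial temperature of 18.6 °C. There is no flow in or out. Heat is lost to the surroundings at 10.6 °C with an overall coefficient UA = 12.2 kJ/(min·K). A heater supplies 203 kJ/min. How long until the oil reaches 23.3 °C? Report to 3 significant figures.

Lumped-capacitance energy balance: M c_p dT/dt = UA(T_amb − T) + Q̇.
τ = M c_p/UA = 226.73 min; T_ss = T_amb + Q̇/UA = 10.6 + 203/12.2 = 27.239 °C.
T(t) = T_ss + (T₀ − T_ss)e^(−t/τ); set T = 23.3:
t = −τ ln[(T − T_ss)/(T₀ − T_ss)] = −226.73 · ln(0.45598) = 178.05 min.

178 min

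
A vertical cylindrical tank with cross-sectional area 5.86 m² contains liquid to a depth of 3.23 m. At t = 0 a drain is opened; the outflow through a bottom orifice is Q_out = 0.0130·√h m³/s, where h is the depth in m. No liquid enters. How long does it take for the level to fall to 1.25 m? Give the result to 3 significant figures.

612 s

With no inflow, A dh/dt = −0.0130 √h.
Separate and integrate: 2(√h − √h₀) = −(0.0130/A) t.
t = 2A(√h₀ − √h)/0.0130 = 2·5.86·(√3.23 − √1.25)/0.0130
  = 11.720 × (1.7972 − 1.1180) / 0.0130 = 612.31 s.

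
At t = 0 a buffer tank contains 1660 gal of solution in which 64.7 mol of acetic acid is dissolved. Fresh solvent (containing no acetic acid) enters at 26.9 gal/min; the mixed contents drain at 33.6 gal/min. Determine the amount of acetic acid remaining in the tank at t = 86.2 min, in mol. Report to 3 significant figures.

7.58 mol

Total volume: dV/dt = Q_in − Q_out = -6.7000 gal/min, so V(t) = 1660 − 6.7000 t and V(86.2) = 1082.5 gal.
Solute balance: dm/dt = 0 − Q_out C = −Q_out m/V(t).
Separate: dm/m = −Q_out dt/V(t) ⇒ ln(m/m₀) = −(Q_out/(Q_in−Q_out)) ln(V/V₀).
m = m₀ (V₀/V)^(Q_out/(Q_in−Q_out)) = 64.7 × (1660/1082.5)^(-5.0149) = 7.5797 mol.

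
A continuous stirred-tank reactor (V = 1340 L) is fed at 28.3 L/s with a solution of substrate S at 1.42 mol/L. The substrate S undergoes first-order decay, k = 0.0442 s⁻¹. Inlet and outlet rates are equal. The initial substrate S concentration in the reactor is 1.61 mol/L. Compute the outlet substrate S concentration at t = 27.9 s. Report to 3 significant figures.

0.645 mol/L

V dC/dt = Q(C_in − C) − k V C.
This is linear with rate a = Q/V + k = 0.065319 s⁻¹.
C_ss = Q C_in/(Q + kV) = 0.45912 mol/L; C(t) = C_ss + (C₀ − C_ss) e^(−a t).
C(27.9) = 0.45912 + (1.1509)·e^(−0.065319·27.9) = 0.45912 + (1.1509)·0.16164 = 0.64514 mol/L.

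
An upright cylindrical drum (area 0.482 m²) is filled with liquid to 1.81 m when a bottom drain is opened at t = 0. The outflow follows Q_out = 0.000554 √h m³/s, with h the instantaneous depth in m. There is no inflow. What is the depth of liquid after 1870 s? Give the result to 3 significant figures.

0.0733 m

With no inflow, A dh/dt = −0.000554 √h.
Separate and integrate: 2(√h − √h₀) = −(0.000554/A) t.
√h = √1.81 − 0.000554·1870/(2·0.482) = 1.3454 − 1.0747 = 0.27069.
h = 0.27069² = 0.073275 m.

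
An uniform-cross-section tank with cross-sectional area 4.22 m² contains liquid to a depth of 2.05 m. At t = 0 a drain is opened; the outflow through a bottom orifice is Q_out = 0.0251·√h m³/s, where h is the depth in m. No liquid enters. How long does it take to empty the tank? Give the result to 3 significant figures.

With no inflow, A dh/dt = −0.0251 √h.
∫ h^(−1/2) dh = −(0.0251/A) ∫ dt, giving 2√h = 2√h₀ − (0.0251/A) t.
Set h = 0: 2√h₀ = (0.0251/A) t_empty ⇒ t_empty = 2A√h₀/0.0251.
t_empty = 2·4.22·√2.05/0.0251 = 8.4400·1.4318/0.0251 = 481.44 s.

481 s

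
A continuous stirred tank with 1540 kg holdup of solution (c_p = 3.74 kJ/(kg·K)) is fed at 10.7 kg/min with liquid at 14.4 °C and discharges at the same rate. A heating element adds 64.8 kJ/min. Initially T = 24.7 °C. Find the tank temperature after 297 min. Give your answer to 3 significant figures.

First-law balance (no shaft work): M c_p dT/dt = ṁ c_p (T_in − T) + 64.8.
τ = M/ṁ = 143.93 min; T_ss = T_in + Q̇/(ṁ c_p) = 14.4 + 64.8/(10.7·3.74) = 16.019 °C.
This is linear first-order; T(t) = T_ss + (T₀ − T_ss) e^(−t/τ).
T(297) = 16.019 + (8.6807)·e^(−297/143.93) = 16.019 + (8.6807)·0.12700 = 17.122 °C.

17.1 °C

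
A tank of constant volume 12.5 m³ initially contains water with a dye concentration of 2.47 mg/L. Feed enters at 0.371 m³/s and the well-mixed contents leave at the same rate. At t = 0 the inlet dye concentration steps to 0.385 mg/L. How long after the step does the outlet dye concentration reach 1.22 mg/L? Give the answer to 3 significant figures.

Accumulation = in − out for the solute gives V dC/dt = Q(C_in − C), so τ = V/Q = 33.693 s.
C(t) = C_in + (C₀ − C_in) e^(−t/τ). Set C = 1.22 and solve for t:
e^(−t/τ) = (C − C_in)/(C₀ − C_in) = (1.22 − 0.385)/(2.47 − 0.385) = 0.40048
t = −τ ln(…) = 33.693 × 0.91509 = 30.832 s.

30.8 s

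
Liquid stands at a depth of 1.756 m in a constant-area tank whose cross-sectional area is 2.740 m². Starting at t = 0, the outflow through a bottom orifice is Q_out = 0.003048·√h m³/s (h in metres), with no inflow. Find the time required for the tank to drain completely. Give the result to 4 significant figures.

With no inflow, A dh/dt = −0.003048 √h.
∫ h^(−1/2) dh = −(0.003048/A) ∫ dt, giving 2√h = 2√h₀ − (0.003048/A) t.
Tank is empty when √h = 0: t_empty = 2A√h₀/0.003048.
t_empty = 2·2.740·√1.756/0.003048 = 5.48000·1.32514/0.003048 = 2382.47 s.

2382 s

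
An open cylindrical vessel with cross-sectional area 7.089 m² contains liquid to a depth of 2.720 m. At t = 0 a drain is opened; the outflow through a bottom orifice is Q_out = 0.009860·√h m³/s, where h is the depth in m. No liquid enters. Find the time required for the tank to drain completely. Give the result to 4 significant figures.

With no inflow, A dh/dt = −0.009860 √h.
Separate and integrate: 2(√h − √h₀) = −(0.009860/A) t.
Set h = 0: 2√h₀ = (0.009860/A) t_empty ⇒ t_empty = 2A√h₀/0.009860.
t_empty = 2·7.089·√2.720/0.009860 = 14.1780·1.64924/0.009860 = 2371.50 s.

2371 s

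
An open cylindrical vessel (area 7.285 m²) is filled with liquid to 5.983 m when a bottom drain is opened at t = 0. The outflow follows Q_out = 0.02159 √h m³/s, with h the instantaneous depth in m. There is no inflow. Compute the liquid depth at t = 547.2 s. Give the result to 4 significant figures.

2.674 m

Unsteady balance on liquid volume: A dh/dt = −0.02159 √h.
∫ h^(−1/2) dh = −(0.02159/A) ∫ dt, giving 2√h = 2√h₀ − (0.02159/A) t.
√h = √5.983 − 0.02159·547.2/(2·7.285) = 2.44602 − 0.810847 = 1.63517.
h = 1.63517² = 2.67378 m.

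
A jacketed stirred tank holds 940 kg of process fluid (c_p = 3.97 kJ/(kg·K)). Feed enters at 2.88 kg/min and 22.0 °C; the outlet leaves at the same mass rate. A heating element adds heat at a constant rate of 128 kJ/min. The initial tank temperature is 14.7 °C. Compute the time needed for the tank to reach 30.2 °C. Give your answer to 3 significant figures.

Unsteady energy balance on the tank contents: M c_p dT/dt = ṁ c_p (T_in − T) + 128.
τ = M/ṁ = 326.39 min; T_ss = T_in + Q̇/(ṁ c_p) = 33.195 °C.
T(t) = T_ss + (T₀ − T_ss) e^(−t/τ). Set T = 30.2:
e^(−t/τ) = (30.2 − 33.195)/(14.7 − 33.195) = 0.16194
t = −326.39 · ln(0.16194) = 594.20 min.

594 min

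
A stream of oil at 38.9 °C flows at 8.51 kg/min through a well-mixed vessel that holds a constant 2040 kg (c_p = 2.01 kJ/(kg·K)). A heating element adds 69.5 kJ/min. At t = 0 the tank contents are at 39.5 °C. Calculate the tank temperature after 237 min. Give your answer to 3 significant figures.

41.7 °C

Energy balance: M c_p dT/dt = ṁ c_p (T_in − T) + 69.5.
τ = M/ṁ = 239.72 min; T_ss = T_in + Q̇/(ṁ c_p) = 38.9 + 69.5/(8.51·2.01) = 42.963 °C.
Solution: T(t) = T_ss + (T₀ − T_ss) e^(−t/τ).
T(237) = 42.963 + (-3.4631)·e^(−237/239.72) = 42.963 + (-3.4631)·0.37207 = 41.675 °C.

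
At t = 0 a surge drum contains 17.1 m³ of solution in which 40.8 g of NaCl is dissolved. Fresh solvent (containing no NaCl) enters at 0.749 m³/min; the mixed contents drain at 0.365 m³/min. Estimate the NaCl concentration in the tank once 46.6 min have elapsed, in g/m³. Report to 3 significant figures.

Total volume: dV/dt = Q_in − Q_out = 0.38400 m³/min, so V(t) = 17.1 + 0.38400 t and V(46.6) = 34.994 m³.
No NaCl enters, so dm/dt = −Q_out · (m/V).
Separate: dm/m = −Q_out dt/V(t) ⇒ ln(m/m₀) = −(Q_out/(Q_in−Q_out)) ln(V/V₀).
m = m₀ (V₀/V)^(Q_out/(Q_in−Q_out)) = 40.8 × (17.1/34.994)^(0.95052) = 20.656 g.
C = m/V = 20.656/34.994 = 0.59027 g/m³.

0.590 g/m³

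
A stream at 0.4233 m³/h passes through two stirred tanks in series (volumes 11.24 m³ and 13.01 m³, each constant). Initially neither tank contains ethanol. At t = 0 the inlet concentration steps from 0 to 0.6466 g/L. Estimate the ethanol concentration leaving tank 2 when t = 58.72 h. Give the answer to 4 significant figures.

0.3930 g/L

Each tank obeys Vᵢ dCᵢ/dt = Q(Cᵢ₋₁ − Cᵢ), so τᵢ = Vᵢ/Q.
τ₁ = 11.24/0.4233 = 26.5533 h; τ₂ = 13.01/0.4233 = 30.7347 h.
Solving the cascade with C₁(0)=C₂(0)=0 gives C₂(t) = C_in[1 − (τ₁ e^(−t/τ₁) − τ₂ e^(−t/τ₂))/(τ₁ − τ₂)].
At t = 58.72: e^(−t/τ₁) = 0.109547, e^(−t/τ₂) = 0.148000.
C₂ = 0.6466·[1 − (26.5533·0.109547 − 30.7347·0.148000)/(-4.18143)] = 0.6466·0.607812 = 0.393011 g/L.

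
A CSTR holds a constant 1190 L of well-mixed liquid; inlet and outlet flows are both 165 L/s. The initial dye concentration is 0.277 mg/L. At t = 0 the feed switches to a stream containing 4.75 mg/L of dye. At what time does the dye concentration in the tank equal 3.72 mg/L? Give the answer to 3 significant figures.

Transient balance on the dissolved component: V dC/dt = Q(C_in − C), so τ = V/Q = 7.2121 s.
C(t) = C_in + (C₀ − C_in) e^(−t/τ). Set C = 3.72 and solve for t:
e^(−t/τ) = (C − C_in)/(C₀ − C_in) = (3.72 − 4.75)/(0.277 − 4.75) = 0.23027
t = −τ ln(…) = 7.2121 × 1.4685 = 10.591 s.

10.6 s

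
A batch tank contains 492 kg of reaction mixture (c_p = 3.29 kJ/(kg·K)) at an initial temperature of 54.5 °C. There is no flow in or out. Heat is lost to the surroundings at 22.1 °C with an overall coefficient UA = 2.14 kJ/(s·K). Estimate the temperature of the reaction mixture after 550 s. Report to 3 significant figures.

37.8 °C

Lumped-capacitance energy balance: M c_p dT/dt = UA(T_amb − T).
dT/dt = (T_ss − T)/τ with T_ss = T_amb = 22.100 °C, τ = M c_p/UA = 492·3.29/2.14 = 756.39 s.
T approaches T_ss exponentially: T(t) = T_ss + (T₀ − T_ss) e^(−t/τ).
T(550) = 22.100 + (32.400)·0.48329 = 37.759 °C.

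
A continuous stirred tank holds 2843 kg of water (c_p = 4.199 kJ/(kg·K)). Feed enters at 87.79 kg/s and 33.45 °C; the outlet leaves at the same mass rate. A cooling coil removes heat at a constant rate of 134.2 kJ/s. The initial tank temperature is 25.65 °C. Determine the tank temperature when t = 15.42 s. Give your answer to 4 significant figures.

28.47 °C

M c_p dT/dt = ṁ c_p (T_in − T) − Q̇.
τ = M/ṁ = 32.3841 s; T_ss = T_in − Q̇/(ṁ c_p) = 33.45 − 134.2/(87.79·4.199) = 33.0859 °C.
This is linear first-order; T(t) = T_ss + (T₀ − T_ss) e^(−t/τ).
T(15.42) = 33.0859 + (-7.43595)·e^(−15.42/32.3841) = 33.0859 + (-7.43595)·0.621164 = 28.4670 °C.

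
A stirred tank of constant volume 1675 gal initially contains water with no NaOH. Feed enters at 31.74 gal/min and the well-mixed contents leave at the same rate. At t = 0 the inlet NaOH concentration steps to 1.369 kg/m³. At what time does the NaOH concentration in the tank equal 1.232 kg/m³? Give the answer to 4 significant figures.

121.5 min

Accumulation = in − out for the solute gives V dC/dt = Q(C_in − C), so τ = V/Q = 52.7725 min.
C(t) = C_in + (C₀ − C_in) e^(−t/τ). Set C = 1.232 and solve for t:
e^(−t/τ) = (C − C_in)/(C₀ − C_in) = (1.232 − 1.369)/(0 − 1.369) = 0.100073
t = −τ ln(…) = 52.7725 × 2.30185 = 121.475 min.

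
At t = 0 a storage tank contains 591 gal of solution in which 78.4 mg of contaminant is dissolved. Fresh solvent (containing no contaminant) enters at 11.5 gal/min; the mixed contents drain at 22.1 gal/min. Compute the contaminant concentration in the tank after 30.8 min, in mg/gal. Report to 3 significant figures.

0.0555 mg/gal

Total volume: dV/dt = Q_in − Q_out = -10.600 gal/min, so V(t) = 591 − 10.600 t and V(30.8) = 264.52 gal.
Species balance (pure solvent in): dm/dt = −Q_out · m/V(t).
Separate: dm/m = −Q_out dt/V(t) ⇒ ln(m/m₀) = −(Q_out/(Q_in−Q_out)) ln(V/V₀).
m = m₀ (V₀/V)^(Q_out/(Q_in−Q_out)) = 78.4 × (591/264.52)^(-2.0849) = 14.669 mg.
C = m/V = 14.669/264.52 = 0.055457 mg/gal.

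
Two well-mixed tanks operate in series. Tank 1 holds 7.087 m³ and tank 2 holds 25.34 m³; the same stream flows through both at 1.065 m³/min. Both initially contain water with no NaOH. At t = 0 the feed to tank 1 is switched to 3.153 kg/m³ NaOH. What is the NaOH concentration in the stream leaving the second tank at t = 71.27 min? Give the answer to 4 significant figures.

2.934 kg/m³

Time constants: τᵢ = Vᵢ/Q for each well-mixed tank.
τ₁ = 7.087/1.065 = 6.65446 min; τ₂ = 25.34/1.065 = 23.7934 min.
Tank 1: C₁ = C_in(1 − e^(−t/τ₁)). Tank 2 (τ₁ ≠ τ₂): C₂ = C_in[1 − (τ₁ e^(−t/τ₁) − τ₂ e^(−t/τ₂))/(τ₁ − τ₂)].
At t = 71.27: e^(−t/τ₁) = 2.23182e-05, e^(−t/τ₂) = 0.0500184.
C₂ = 3.153·[1 − (6.65446·2.23182e-05 − 23.7934·0.0500184)/(-17.1390)] = 3.153·0.930570 = 2.93409 kg/m³.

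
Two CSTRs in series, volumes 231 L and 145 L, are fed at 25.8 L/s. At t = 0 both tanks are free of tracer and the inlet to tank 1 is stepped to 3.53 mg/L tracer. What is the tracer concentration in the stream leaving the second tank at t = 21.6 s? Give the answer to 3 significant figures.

Time constants: τᵢ = Vᵢ/Q for each well-mixed tank.
τ₁ = 231/25.8 = 8.9535 s; τ₂ = 145/25.8 = 5.6202 s.
Solving the cascade with C₁(0)=C₂(0)=0 gives C₂(t) = C_in[1 − (τ₁ e^(−t/τ₁) − τ₂ e^(−t/τ₂))/(τ₁ − τ₂)].
At t = 21.6: e^(−t/τ₁) = 0.089594, e^(−t/τ₂) = 0.021423.
C₂ = 3.53·[1 − (8.9535·0.089594 − 5.6202·0.021423)/(3.3333)] = 3.53·0.79547 = 2.8080 mg/L.

2.81 mg/L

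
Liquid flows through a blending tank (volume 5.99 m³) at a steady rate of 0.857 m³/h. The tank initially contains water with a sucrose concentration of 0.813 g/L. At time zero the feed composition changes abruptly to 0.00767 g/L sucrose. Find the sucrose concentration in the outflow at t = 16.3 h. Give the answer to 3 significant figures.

0.0859 g/L

Transient balance on the dissolved component: V dC/dt = Q(C_in − C).
Time constant τ = V/Q = 5.99/0.857 = 6.9895 h.
Solution: C(t) = C_in + (C₀ − C_in) e^(−t/τ).
C(16.3) = 0.00767 + (0.813 − 0.00767)·e^(−16.3/6.9895) = 0.00767 + (0.80533)·0.097095 = 0.085863 g/L.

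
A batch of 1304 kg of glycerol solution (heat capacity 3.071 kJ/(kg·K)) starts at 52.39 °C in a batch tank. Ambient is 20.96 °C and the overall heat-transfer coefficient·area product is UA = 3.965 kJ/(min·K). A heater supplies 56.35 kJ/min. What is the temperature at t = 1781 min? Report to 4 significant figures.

M c_p dT/dt = −UA(T − T_amb) + Q̇.
dT/dt = (T_ss − T)/τ with T_ss = T_amb + Q̇/UA = 20.96 + 56.35/3.965 = 35.1719 °C, τ = M c_p/UA = 1304·3.071/3.965 = 1009.98 min.
Solution: T(t) = T_ss + (T₀ − T_ss) e^(−t/τ).
T(1781) = 35.1719 + (17.2181)·0.171462 = 38.1241 °C.

38.12 °C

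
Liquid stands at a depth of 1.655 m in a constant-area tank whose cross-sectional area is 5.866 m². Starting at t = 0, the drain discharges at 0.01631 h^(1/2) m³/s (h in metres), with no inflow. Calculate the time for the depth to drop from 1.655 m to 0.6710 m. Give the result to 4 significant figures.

A dh/dt = −Q_out = −0.01631 √h.
∫ h^(−1/2) dh = −(0.01631/A) ∫ dt, giving 2√h = 2√h₀ − (0.01631/A) t.
t = 2A(√h₀ − √h)/0.01631 = 2·5.866·(√1.655 − √0.6710)/0.01631
  = 11.7320 × (1.28647 − 0.819146) / 0.01631 = 336.151 s.

336.2 s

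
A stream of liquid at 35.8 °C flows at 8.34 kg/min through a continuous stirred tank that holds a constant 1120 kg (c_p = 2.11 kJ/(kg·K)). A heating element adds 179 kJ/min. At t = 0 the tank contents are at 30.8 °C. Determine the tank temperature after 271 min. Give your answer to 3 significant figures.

Energy balance: M c_p dT/dt = ṁ c_p (T_in − T) + 179.
Rearrange: dT/dt = (T_ss − T)/τ with τ = M/ṁ = 134.29 min and T_ss = T_in + Q̇/(ṁ c_p) = 45.972 °C.
Solution: T(t) = T_ss + (T₀ − T_ss) e^(−t/τ).
T(271) = 45.972 + (-15.172)·e^(−271/134.29) = 45.972 + (-15.172)·0.13292 = 43.955 °C.

44.0 °C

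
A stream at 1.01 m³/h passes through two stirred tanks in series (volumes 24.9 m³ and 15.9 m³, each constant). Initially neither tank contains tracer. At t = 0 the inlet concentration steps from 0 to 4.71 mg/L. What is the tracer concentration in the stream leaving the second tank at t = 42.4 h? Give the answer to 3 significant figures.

2.94 mg/L

Species balance on tank i: dCᵢ/dt = (Cᵢ₋₁ − Cᵢ)/τᵢ with τᵢ = Vᵢ/Q.
τ₁ = 24.9/1.01 = 24.653 h; τ₂ = 15.9/1.01 = 15.743 h.
Tank 1: C₁ = C_in(1 − e^(−t/τ₁)). Tank 2 (τ₁ ≠ τ₂): C₂ = C_in[1 − (τ₁ e^(−t/τ₁) − τ₂ e^(−t/τ₂))/(τ₁ − τ₂)].
At t = 42.4: e^(−t/τ₁) = 0.17909, e^(−t/τ₂) = 0.067655.
C₂ = 4.71·[1 − (24.653·0.17909 − 15.743·0.067655)/(8.9109)] = 4.71·0.62403 = 2.9392 mg/L.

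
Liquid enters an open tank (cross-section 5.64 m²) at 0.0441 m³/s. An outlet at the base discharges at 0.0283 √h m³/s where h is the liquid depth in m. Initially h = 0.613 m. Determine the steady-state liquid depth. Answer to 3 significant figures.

2.43 m

A dh/dt = Q_in − 0.0283 √h. Steady state requires inflow = outflow:
Q_in = 0.0283 √h_ss ⇒ √h_ss = 0.0441/0.0283 = 1.5583.
h_ss = 1.5583² = 2.4283 m. (Since h₀ = 0.613 m < h_ss, the level will rise toward this value.)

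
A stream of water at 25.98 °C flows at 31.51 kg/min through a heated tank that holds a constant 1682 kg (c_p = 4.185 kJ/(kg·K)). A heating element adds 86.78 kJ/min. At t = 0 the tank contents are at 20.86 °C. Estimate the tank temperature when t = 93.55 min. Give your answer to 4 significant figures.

M c_p dT/dt = ṁ c_p (T_in − T) + Q̇.
τ = M/ṁ = 53.3799 min; T_ss = T_in + Q̇/(ṁ c_p) = 25.98 + 86.78/(31.51·4.185) = 26.6381 °C.
Solution: T(t) = T_ss + (T₀ − T_ss) e^(−t/τ).
T(93.55) = 26.6381 + (-5.77808)·e^(−93.55/53.3799) = 26.6381 + (-5.77808)·0.173334 = 25.6365 °C.

25.64 °C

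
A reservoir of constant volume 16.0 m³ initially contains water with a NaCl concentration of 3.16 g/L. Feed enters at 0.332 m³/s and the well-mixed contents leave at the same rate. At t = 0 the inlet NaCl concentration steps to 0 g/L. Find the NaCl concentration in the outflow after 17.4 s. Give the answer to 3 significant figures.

2.20 g/L

Mass balance on the solute (V constant): V dC/dt = Q(C_in − C).
So dC/dt = (C_in − C)/τ with τ = V/Q = 16.0/0.332 = 48.193 s.
This is linear first-order; C(t) = C_in + (C₀ − C_in) e^(−t/τ).
C(17.4) = 0 + (3.16 − 0)·e^(−17.4/48.193) = 0 + (3.1600)·0.69694 = 2.2023 g/L.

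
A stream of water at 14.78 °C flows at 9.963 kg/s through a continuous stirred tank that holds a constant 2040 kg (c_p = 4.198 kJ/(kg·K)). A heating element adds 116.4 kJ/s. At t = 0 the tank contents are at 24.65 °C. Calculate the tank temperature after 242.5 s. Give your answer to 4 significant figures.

19.73 °C

M c_p dT/dt = ṁ c_p (T_in − T) + Q̇.
τ = M/ṁ = 204.758 s; T_ss = T_in + Q̇/(ṁ c_p) = 14.78 + 116.4/(9.963·4.198) = 17.5630 °C.
This is linear first-order; T(t) = T_ss + (T₀ − T_ss) e^(−t/τ).
T(242.5) = 17.5630 + (7.08695)·e^(−242.5/204.758) = 17.5630 + (7.08695)·0.305952 = 19.7313 °C.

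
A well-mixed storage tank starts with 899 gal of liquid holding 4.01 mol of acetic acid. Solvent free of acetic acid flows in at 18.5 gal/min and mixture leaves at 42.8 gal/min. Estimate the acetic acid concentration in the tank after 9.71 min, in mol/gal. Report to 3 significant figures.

Total volume: dV/dt = Q_in − Q_out = -24.300 gal/min, so V(t) = 899 − 24.300 t and V(9.71) = 663.05 gal.
No acetic acid enters, so dm/dt = −Q_out · (m/V).
dm/m = −Q_out dt/(V₀ − 24.300 t); integrating gives ln(m/m₀) = −(Q_out/(Q_in−Q_out)) ln(V/V₀).
m = m₀ (V₀/V)^(Q_out/(Q_in−Q_out)) = 4.01 × (899/663.05)^(-1.7613) = 2.3457 mol.
C = m/V = 2.3457/663.05 = 0.0035377 mol/gal.

0.00354 mol/gal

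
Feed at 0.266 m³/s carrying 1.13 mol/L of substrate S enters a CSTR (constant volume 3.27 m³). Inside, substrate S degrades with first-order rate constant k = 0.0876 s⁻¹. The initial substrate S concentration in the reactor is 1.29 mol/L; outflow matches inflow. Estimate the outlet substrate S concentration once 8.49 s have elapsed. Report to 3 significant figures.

0.722 mol/L

Accumulation = in − out − consumed: V dC/dt = Q C_in − Q C − k V C.
This is linear with rate a = Q/V + k = 0.16895 s⁻¹.
C_ss = Q C_in/(Q + kV) = 0.54408 mol/L; C(t) = C_ss + (C₀ − C_ss) e^(−a t).
C(8.49) = 0.54408 + (0.74592)·e^(−0.16895·8.49) = 0.54408 + (0.74592)·0.23827 = 0.72181 mol/L.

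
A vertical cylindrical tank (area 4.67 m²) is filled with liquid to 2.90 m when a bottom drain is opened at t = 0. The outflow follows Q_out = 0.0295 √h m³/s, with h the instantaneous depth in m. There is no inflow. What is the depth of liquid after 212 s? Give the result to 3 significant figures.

With no inflow, A dh/dt = −0.0295 √h.
∫ h^(−1/2) dh = −(0.0295/A) ∫ dt, giving 2√h = 2√h₀ − (0.0295/A) t.
√h = √2.90 − 0.0295·212/(2·4.67) = 1.7029 − 0.66959 = 1.0333.
h = 1.0333² = 1.0678 m.

1.07 m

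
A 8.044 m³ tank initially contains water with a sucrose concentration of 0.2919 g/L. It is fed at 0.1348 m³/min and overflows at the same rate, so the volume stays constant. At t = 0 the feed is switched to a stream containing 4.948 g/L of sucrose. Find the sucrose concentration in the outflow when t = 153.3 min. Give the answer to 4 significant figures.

Accumulation = in − out for the solute gives V dC/dt = Q(C_in − C).
Rewrite as dC/dt + C/τ = C_in/τ, τ = V/Q = 59.6736 min.
Integrating: C(t) = C_in + (C₀ − C_in) e^(−t/τ).
C(153.3) = 4.948 + (0.2919 − 4.948)·e^(−153.3/59.6736) = 4.948 + (-4.65610)·0.0766140 = 4.59128 g/L.

4.591 g/L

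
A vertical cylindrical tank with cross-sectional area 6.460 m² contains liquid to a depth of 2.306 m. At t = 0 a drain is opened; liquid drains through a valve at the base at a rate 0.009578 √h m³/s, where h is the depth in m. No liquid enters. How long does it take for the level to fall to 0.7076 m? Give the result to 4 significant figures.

913.7 s

With no inflow, A dh/dt = −0.009578 √h.
∫ h^(−1/2) dh = −(0.009578/A) ∫ dt, giving 2√h = 2√h₀ − (0.009578/A) t.
t = 2A(√h₀ − √h)/0.009578 = 2·6.460·(√2.306 − √0.7076)/0.009578
  = 12.9200 × (1.51855 − 0.841190) / 0.009578 = 913.711 s.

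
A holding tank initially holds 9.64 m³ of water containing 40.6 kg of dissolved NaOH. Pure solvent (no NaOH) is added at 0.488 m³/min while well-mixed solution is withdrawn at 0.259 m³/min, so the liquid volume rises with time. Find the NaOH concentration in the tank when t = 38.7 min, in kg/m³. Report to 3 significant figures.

Let m(t) be the amount of NaOH. Volume: V(t) = V₀ + (Q_in − Q_out) t = 9.64 + 0.22900 t; V(38.7) = 18.502 m³.
Solute balance: dm/dt = 0 − Q_out C = −Q_out m/V(t).
Separate: dm/m = −Q_out dt/V(t) ⇒ ln(m/m₀) = −(Q_out/(Q_in−Q_out)) ln(V/V₀).
m = m₀ (V₀/V)^(Q_out/(Q_in−Q_out)) = 40.6 × (9.64/18.502)^(1.1310) = 19.422 kg.
C = m/V = 19.422/18.502 = 1.0497 kg/m³.

1.05 kg/m³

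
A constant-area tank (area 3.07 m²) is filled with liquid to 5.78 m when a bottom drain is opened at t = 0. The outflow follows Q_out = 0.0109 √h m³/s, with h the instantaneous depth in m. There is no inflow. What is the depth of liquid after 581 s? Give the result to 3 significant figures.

1.88 m

A dh/dt = −Q_out = −0.0109 √h.
∫ h^(−1/2) dh = −(0.0109/A) ∫ dt, giving 2√h = 2√h₀ − (0.0109/A) t.
√h = √5.78 − 0.0109·581/(2·3.07) = 2.4042 − 1.0314 = 1.3727.
h = 1.3727² = 1.8844 m.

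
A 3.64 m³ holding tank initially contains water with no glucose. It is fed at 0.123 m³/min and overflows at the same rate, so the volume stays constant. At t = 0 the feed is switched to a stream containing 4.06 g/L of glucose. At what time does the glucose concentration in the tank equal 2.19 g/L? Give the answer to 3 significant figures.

Species balance: V dC/dt = Q(C_in − C) ⇒ τ = V/Q = 29.593 min.
C(t) = C_in + (C₀ − C_in) e^(−t/τ). Set C = 2.19 and solve for t:
e^(−t/τ) = (C − C_in)/(C₀ − C_in) = (2.19 − 4.06)/(0 − 4.06) = 0.46059
t = −τ ln(…) = 29.593 × 0.77524 = 22.942 min.

22.9 min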